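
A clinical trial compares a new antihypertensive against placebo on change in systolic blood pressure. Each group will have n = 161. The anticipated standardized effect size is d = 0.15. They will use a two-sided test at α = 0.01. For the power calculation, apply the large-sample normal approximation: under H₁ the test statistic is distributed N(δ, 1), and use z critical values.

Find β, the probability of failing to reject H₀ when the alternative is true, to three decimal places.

Noncentrality parameter: δ = d·√(n/2) = 0.15 × √(161/2) = 1.3458
Critical value for a two-sided test at α = 0.01: z_{α/2} = 2.576.
Power = Φ(δ − 2.576) + Φ(−δ − 2.576) = Φ(-1.230) + Φ(-3.922) = 0.1093 + 0.0000 = 0.1094.
Type II error: β = 1 − power = 1 − 0.1094 = 0.8906.

β ≈ 0.891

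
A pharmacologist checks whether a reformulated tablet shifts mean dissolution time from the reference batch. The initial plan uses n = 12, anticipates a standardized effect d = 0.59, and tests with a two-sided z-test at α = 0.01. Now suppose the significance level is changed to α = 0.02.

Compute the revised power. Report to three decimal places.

δ = d·√n = 0.59 × √12 = 2.0438 (unchanged). New critical value: z_{0.01} = 2.326.
Revised power = Φ(δ − 2.326) + Φ(−δ − 2.326) = Φ(-0.283) + Φ(-4.370) = 0.3888 + 0.0000 = 0.3888.

Power ≈ 0.389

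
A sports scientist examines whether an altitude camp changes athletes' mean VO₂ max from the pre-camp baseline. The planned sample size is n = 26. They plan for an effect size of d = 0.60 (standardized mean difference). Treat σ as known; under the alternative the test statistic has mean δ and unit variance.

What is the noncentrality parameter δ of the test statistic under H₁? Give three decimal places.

The noncentrality parameter scales effect size by the design's sample-size factor: δ = d·√n = 0.60 × √26 = 3.0594

δ ≈ 3.059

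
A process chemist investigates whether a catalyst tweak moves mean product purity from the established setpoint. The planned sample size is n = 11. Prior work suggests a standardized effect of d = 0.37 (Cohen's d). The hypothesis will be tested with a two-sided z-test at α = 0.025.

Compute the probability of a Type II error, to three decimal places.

Noncentrality parameter: δ = d·√n = 0.37 × √11 = 1.2272
Critical value for a two-sided test at α = 0.025: z_{α/2} = 2.241.
Power = Φ(δ − 2.241) + Φ(−δ − 2.241) = Φ(-1.014) + Φ(-3.469) = 0.1552 + 0.0003 = 0.1555.
Type II error: β = 1 − power = 1 − 0.1555 = 0.8445.

β ≈ 0.845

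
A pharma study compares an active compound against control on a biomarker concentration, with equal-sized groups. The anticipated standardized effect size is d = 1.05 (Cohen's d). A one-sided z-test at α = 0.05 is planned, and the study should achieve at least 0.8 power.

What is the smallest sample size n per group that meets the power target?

n = 12 per group

For power 0.8 need Φ(δ − z_{0.05}) = 0.8, so δ = z_{0.05} + z_{0.20} = 1.645 + 0.842 = 2.486.
δ = d·√(n/2) ⇒ n = 2(δ/d)² = 2 × (2.486 / 1.05)² = 11.22.
Rounding up, n = 12 per group.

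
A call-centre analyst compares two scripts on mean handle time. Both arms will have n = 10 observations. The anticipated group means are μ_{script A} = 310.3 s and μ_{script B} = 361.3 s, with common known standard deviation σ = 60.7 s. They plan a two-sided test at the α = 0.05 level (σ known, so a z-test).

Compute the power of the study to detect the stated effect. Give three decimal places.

Standardized effect: d = |μ_{script A} − μ_{script B}| / σ = |310.3 − 361.3| / 60.7 = 0.8402
Noncentrality parameter: δ = d·√(n/2) = 0.8402 × √(10/2) = 1.8787
Critical value for a two-sided test at α = 0.05: z_{α/2} = 1.960.
Power = Φ(δ − 1.960) + Φ(−δ − 1.960) = Φ(-0.081) + Φ(-3.839) = 0.4676 + 0.0001 = 0.4677.

Power ≈ 0.468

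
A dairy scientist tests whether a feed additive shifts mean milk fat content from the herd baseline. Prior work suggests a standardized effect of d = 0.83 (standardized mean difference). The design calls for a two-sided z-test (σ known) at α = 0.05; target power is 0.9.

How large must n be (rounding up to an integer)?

n = 16

For power 0.9 need Φ(δ − z_{0.025}) = 0.9, so δ = z_{0.025} + z_{0.10} = 1.960 + 1.282 = 3.242.
(For δ > 0 the lower-tail rejection region contributes negligibly to power, so the one-term inversion is standard.)
δ = d·√n ⇒ n = (δ/d)² = (3.242 / 0.83)² = 15.25.
Rounding up, n = 16.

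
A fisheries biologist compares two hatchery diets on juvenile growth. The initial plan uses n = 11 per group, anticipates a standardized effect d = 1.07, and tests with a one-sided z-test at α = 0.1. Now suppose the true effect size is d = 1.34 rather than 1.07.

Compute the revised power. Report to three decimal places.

Power ≈ 0.969

With d = 1.34: δ = d·√(n/2) = 1.34 × √(11/2) = 3.1426. Critical value z_{0.1} = 1.282.
Revised power = Φ(δ − 1.282) = Φ(1.861) = 0.9686.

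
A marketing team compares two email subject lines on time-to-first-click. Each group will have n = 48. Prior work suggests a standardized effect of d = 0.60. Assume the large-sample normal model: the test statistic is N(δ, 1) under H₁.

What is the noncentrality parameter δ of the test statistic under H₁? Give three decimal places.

δ ≈ 2.939

δ = d·√(n/2) = 0.60 × √(48/2) = 2.9394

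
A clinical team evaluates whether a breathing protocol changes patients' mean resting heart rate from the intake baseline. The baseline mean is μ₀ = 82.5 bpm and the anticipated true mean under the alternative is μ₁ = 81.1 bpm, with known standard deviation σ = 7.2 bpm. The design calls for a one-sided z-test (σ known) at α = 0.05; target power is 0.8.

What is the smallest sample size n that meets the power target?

n = 164

Standardized effect: d = |μ₁ − μ₀| / σ = |81.1 − 82.5| / 7.2 = 0.1944
Set Φ(δ − 1.645) = 0.8; then δ − 1.645 = Φ⁻¹(0.8) = 0.842, giving δ = 2.486.
δ = d·√n ⇒ n = (δ/d)² = (2.486 / 0.1944)² = 163.52.
Rounding up, n = 164.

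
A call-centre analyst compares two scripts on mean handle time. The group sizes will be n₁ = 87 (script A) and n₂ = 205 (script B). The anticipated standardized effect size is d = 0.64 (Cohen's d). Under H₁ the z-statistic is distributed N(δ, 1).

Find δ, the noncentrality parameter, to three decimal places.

δ = d / √(1/n₁ + 1/n₂) = 0.64 / √(1/87 + 1/205) = 5.0018

δ ≈ 5.002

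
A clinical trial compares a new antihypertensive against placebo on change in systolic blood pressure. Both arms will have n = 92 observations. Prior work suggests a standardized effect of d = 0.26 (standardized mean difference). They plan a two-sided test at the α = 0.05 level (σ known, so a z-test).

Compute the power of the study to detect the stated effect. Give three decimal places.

Noncentrality parameter: δ = d·√(n/2) = 0.26 × √(92/2) = 1.7634
Critical value for a two-sided test at α = 0.05: z_{α/2} = 1.960.
Power = Φ(δ − 1.960) + Φ(−δ − 1.960) = Φ(-0.197) + Φ(-3.723) = 0.4221 + 0.0001 = 0.4222.

Power ≈ 0.422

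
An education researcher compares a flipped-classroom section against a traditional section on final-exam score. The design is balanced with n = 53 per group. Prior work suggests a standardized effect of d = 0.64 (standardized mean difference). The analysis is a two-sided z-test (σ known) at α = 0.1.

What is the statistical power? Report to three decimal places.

Power ≈ 0.951

Noncentrality parameter: δ = d·√(n/2) = 0.64 × √(53/2) = 3.2946
Two-sided α = 0.1 → critical value z_{0.05} = 1.645.
Power = Φ(δ − 1.645) + Φ(−δ − 1.645) = Φ(1.650) + Φ(-4.939) = 0.9505 + 0.0000 = 0.9505.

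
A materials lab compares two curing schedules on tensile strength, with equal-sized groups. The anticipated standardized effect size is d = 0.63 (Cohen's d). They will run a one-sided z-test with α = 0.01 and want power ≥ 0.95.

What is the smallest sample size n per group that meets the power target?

n = 80 per group

For power 0.95 need Φ(δ − z_{0.01}) = 0.95, so δ = z_{0.01} + z_{0.05} = 2.326 + 1.645 = 3.971.
δ = d·√(n/2) ⇒ n = 2(δ/d)² = 2 × (3.971 / 0.63)² = 79.47.
Round up to the next whole unit.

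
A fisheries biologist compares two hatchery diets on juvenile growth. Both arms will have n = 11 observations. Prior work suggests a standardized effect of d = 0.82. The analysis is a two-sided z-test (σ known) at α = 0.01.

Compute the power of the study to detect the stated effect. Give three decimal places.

Power ≈ 0.257

Noncentrality parameter: δ = d·√(n/2) = 0.82 × √(11/2) = 1.9231
Two-sided α = 0.01 → critical value z_{0.005} = 2.576.
Power = Φ(δ − 2.576) + Φ(−δ − 2.576) = Φ(-0.653) + Φ(-4.499) = 0.2570 + 0.0000 = 0.2570.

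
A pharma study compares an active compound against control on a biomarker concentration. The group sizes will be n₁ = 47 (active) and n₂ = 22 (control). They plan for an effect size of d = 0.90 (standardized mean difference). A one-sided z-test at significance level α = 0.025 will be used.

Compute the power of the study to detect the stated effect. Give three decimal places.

Noncentrality parameter: δ = d / √(1/n₁ + 1/n₂) = 0.90 / √(1/47 + 1/22) = 3.4840
Critical value for a one-sided test at α = 0.025: z_α = 1.960.
Power = Φ(δ − 1.960) = Φ(1.524) = 0.9363.

Power ≈ 0.936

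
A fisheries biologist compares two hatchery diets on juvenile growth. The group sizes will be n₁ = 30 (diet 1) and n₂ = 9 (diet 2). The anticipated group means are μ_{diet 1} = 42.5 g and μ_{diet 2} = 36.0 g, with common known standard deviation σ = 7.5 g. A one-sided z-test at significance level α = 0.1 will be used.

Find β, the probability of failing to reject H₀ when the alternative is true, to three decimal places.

Standardized effect: d = |μ_{diet 1} − μ_{diet 2}| / σ = |42.5 − 36.0| / 7.5 = 0.8667
Noncentrality parameter: λ = d / √(1/n₁ + 1/n₂) = 0.8667 / √(1/30 + 1/9) = 2.2804
Critical value for a one-sided test at α = 0.1: z_α = 1.282.
Power = P(Z > 1.282 − λ) = Φ(0.999) = 0.8411.
Type II error: β = 1 − power = 1 − 0.8411 = 0.1589.

β ≈ 0.159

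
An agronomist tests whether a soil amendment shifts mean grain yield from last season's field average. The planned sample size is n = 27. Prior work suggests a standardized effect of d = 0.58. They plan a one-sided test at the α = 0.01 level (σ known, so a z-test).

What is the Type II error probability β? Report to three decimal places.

Noncentrality parameter: δ = d·√n = 0.58 × √27 = 3.0138
One-sided α = 0.01 → critical value z_{0.01} = 2.326.
Power = P(Z > 2.326 − δ) = Φ(0.687) = 0.7541.
Type II error: β = 1 − power = 1 − 0.7541 = 0.2459.

β ≈ 0.246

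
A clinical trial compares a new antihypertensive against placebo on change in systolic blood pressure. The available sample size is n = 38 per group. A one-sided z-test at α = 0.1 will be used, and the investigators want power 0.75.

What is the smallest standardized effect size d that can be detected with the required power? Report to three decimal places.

Need Φ(δ − 1.282) = 0.75, so δ = 1.282 + 0.674 = 1.956.
δ = d·√(n/2) ⇒ d = δ/√(n/2) = 1.956/√(38/2) = 0.4487.

d ≈ 0.449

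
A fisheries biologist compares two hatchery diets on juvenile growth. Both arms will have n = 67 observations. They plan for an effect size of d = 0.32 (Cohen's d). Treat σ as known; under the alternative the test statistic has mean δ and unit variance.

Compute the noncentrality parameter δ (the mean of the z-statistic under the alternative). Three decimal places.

δ ≈ 1.852

The noncentrality parameter scales effect size by the design's sample-size factor: δ = d·√(n/2) = 0.32 × √(67/2) = 1.8521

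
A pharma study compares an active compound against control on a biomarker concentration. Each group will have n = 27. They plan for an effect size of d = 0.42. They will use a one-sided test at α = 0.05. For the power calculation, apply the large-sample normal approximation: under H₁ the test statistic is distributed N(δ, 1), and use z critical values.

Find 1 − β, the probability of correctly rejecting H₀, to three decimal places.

Power ≈ 0.460

Noncentrality parameter: δ = d·√(n/2) = 0.42 × √(27/2) = 1.5432
Critical value for a one-sided test at α = 0.05: z_α = 1.645.
Power = Φ(δ − 1.645) = Φ(-0.102) = 0.4595.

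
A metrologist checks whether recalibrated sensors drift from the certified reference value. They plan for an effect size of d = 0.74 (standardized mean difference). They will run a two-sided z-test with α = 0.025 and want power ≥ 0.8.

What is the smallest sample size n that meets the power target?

n = 18

Set Φ(δ − 2.241) = 0.8; then δ − 2.241 = Φ⁻¹(0.8) = 0.842, giving δ = 3.083.
(The Φ(−δ − z_{α/2}) term is vanishingly small for δ > 0 and is dropped in the standard sample-size formula.)
δ = d·√n ⇒ n = (δ/d)² = (3.083 / 0.74)² = 17.36.
Round up to the next whole unit.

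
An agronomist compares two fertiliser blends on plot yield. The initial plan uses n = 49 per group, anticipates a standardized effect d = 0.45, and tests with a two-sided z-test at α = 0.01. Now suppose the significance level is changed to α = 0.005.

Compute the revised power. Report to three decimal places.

Power ≈ 0.281

δ = d·√(n/2) = 0.45 × √(49/2) = 2.2274 (unchanged). New critical value: z_{0.0025} = 2.807.
Revised power = Φ(δ − 2.807) + Φ(−δ − 2.807) = Φ(-0.580) + Φ(-5.034) = 0.2811 + 0.0000 = 0.2811.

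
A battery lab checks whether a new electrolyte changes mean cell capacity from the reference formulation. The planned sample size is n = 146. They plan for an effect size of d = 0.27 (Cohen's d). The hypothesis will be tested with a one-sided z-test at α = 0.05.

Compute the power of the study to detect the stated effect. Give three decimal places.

Noncentrality parameter: δ = d·√n = 0.27 × √146 = 3.2624
One-sided α = 0.05 → critical value z_{0.05} = 1.645.
Power = Φ(δ − 1.645) = Φ(1.618) = 0.9471.

Power ≈ 0.947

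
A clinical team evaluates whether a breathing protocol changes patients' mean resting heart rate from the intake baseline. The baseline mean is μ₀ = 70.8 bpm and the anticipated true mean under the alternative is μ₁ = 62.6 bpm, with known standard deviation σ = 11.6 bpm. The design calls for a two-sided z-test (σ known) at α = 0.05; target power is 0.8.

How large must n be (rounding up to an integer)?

n = 16

Standardized effect: d = |μ₁ − μ₀| / σ = |62.6 − 70.8| / 11.6 = 0.7069
For power 0.8 need Φ(δ − z_{0.025}) = 0.8, so δ = z_{0.025} + z_{0.20} = 1.960 + 0.842 = 2.802.
(Ignoring the negligible lower-tail rejection probability gives the usual closed-form inversion.)
δ = d·√n ⇒ n = (δ/d)² = (2.802 / 0.7069)² = 15.71.
Round up to the next whole unit.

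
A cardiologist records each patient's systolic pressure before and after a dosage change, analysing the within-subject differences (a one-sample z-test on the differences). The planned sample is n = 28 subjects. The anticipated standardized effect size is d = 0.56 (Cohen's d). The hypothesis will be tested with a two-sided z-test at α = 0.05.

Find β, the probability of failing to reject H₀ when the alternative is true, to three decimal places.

β ≈ 0.158

Noncentrality parameter: δ = d·√n = 0.56 × √28 = 2.9632
Two-sided α = 0.05 → critical value z_{0.025} = 1.960.
Power = Φ(δ − 1.960) + Φ(−δ − 1.960) = Φ(1.003) + Φ(-4.923) = 0.8421 + 0.0000 = 0.8421.
Type II error: β = 1 − power = 1 − 0.8421 = 0.1579.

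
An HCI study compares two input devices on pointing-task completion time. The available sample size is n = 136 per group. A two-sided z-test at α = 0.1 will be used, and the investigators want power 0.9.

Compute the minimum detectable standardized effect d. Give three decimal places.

Need Φ(δ − 1.645) = 0.9, so δ = 1.645 + 1.282 = 2.926.
(The second rejection-region term Φ(−δ − z_{α/2}) is negligible and dropped.)
δ = d·√(n/2) ⇒ d = δ/√(n/2) = 2.926/√(136/2) = 0.3549.

d ≈ 0.355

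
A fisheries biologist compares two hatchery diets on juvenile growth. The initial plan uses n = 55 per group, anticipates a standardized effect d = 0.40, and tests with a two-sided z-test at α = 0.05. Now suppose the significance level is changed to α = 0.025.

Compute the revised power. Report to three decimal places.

Power ≈ 0.443

δ = d·√(n/2) = 0.40 × √(55/2) = 2.0976 (unchanged). New critical value: z_{0.0125} = 2.241.
Revised power = Φ(δ − 2.241) + Φ(−δ − 2.241) = Φ(-0.144) + Φ(-4.339) = 0.4428 + 0.0000 = 0.4428.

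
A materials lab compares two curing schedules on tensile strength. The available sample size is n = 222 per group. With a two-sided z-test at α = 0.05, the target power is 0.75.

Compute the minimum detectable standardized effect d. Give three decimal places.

d ≈ 0.250

Required noncentrality: δ = z_{0.025} + z_{0.25} = 1.960 + 0.674 = 2.634.
(Lower-tail contribution to power is negligible for δ > 0.)
δ = d·√(n/2) ⇒ d = δ/√(n/2) = 2.634/√(222/2) = 0.2501.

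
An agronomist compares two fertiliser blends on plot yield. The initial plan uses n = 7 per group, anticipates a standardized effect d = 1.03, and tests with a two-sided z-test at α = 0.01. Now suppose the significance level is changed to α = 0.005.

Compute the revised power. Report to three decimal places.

Power ≈ 0.189

δ = d·√(n/2) = 1.03 × √(7/2) = 1.9270 (unchanged). New critical value: z_{0.0025} = 2.807.
Revised power = Φ(δ − 2.807) + Φ(−δ − 2.807) = Φ(-0.880) + Φ(-4.734) = 0.1894 + 0.0000 = 0.1894.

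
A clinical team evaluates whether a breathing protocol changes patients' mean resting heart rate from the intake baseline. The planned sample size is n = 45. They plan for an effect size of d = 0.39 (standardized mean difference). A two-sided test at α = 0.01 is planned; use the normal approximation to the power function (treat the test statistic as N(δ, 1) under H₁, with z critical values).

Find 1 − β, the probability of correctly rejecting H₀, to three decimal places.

Power ≈ 0.516

Noncentrality parameter: δ = d·√n = 0.39 × √45 = 2.6162
Critical value for a two-sided test at α = 0.01: z_{α/2} = 2.576.
Power = Φ(δ − 2.576) + Φ(−δ − 2.576) = Φ(0.040) + Φ(-5.192) = 0.5161 + 0.0000 = 0.5161.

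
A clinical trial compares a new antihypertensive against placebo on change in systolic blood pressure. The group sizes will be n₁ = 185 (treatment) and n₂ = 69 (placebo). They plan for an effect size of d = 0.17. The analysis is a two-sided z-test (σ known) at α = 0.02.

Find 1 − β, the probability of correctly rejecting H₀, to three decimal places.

Noncentrality parameter: δ = d / √(1/n₁ + 1/n₂) = 0.17 / √(1/185 + 1/69) = 1.2052
Critical value for a two-sided test at α = 0.02: z_{α/2} = 2.326.
Power = Φ(δ − 2.326) + Φ(−δ − 2.326) = Φ(-1.121) + Φ(-3.532) = 0.1311 + 0.0002 = 0.1313.

Power ≈ 0.131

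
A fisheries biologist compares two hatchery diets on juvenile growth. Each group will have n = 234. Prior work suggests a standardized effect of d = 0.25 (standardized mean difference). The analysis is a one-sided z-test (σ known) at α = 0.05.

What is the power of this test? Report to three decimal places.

Noncentrality parameter: δ = d·√(n/2) = 0.25 × √(234/2) = 2.7042
One-sided α = 0.05 → critical value z_{0.05} = 1.645.
Power = P(Z > 1.645 − δ) = Φ(1.059) = 0.8553.

Power ≈ 0.855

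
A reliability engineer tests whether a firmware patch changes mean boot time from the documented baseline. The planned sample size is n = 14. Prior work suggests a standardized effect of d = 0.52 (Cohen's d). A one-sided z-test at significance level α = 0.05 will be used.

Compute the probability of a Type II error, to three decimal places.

β ≈ 0.382

Noncentrality parameter: δ = d·√n = 0.52 × √14 = 1.9457
Critical value for a one-sided test at α = 0.05: z_α = 1.645.
Power = P(Z > 1.645 − δ) = Φ(0.301) = 0.6182.
Type II error: β = 1 − power = 1 − 0.6182 = 0.3818.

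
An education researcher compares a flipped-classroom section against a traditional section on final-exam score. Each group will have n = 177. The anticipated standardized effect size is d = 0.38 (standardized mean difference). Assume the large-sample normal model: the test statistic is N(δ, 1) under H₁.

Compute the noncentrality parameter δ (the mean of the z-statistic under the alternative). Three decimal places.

The noncentrality parameter scales effect size by the design's sample-size factor: δ = d·√(n/2) = 0.38 × √(177/2) = 3.5748

δ ≈ 3.575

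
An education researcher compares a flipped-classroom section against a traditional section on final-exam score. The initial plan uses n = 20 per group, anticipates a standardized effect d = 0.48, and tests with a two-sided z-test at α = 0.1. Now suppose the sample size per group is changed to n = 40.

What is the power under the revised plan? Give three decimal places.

Power ≈ 0.692

With n = 40 per group: δ = d·√(n/2) = 0.48 × √(40/2) = 2.1466. Critical value z_{0.05} = 1.645.
Revised power = Φ(δ − 1.645) + Φ(−δ − 1.645) = Φ(0.502) + Φ(-3.791) = 0.6921 + 0.0001 = 0.6922.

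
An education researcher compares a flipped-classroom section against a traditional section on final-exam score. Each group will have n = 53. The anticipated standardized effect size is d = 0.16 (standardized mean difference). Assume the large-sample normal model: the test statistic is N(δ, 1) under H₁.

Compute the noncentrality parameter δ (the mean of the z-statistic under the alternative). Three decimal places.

δ ≈ 0.824

δ = d·√(n/2) = 0.16 × √(53/2) = 0.8237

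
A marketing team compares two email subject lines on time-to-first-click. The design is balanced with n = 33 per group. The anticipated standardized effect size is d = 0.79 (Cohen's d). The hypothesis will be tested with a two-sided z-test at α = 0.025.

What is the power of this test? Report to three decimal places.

Power ≈ 0.833

Noncentrality parameter: δ = d·√(n/2) = 0.79 × √(33/2) = 3.2090
Two-sided α = 0.025 → critical value z_{0.0125} = 2.241.
Power = Φ(δ − 2.241) + Φ(−δ − 2.241) = Φ(0.968) + Φ(-5.450) = 0.8334 + 0.0000 = 0.8334.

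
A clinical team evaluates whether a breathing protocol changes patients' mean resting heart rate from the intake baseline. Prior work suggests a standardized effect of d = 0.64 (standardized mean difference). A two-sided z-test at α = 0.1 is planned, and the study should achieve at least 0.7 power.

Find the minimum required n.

For power 0.7 need Φ(δ − z_{0.05}) = 0.7, so δ = z_{0.05} + z_{0.30} = 1.645 + 0.524 = 2.169.
(The Φ(−δ − z_{α/2}) term is vanishingly small for δ > 0 and is dropped in the standard sample-size formula.)
δ = d·√n ⇒ n = (δ/d)² = (2.169 / 0.64)² = 11.49.
Rounding up, n = 12.

n = 12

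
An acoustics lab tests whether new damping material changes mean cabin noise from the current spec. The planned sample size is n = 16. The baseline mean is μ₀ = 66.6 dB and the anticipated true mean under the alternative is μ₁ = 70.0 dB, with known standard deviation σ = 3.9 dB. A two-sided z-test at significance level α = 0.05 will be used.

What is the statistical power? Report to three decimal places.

Standardized effect: d = |μ₁ − μ₀| / σ = |70.0 − 66.6| / 3.9 = 0.8718
Noncentrality parameter: δ = d·√n = 0.8718 × √16 = 3.4872
Critical value for a two-sided test at α = 0.05: z_{α/2} = 1.960.
Power = Φ(δ − 1.960) + Φ(−δ − 1.960) = Φ(1.527) + Φ(-5.447) = 0.9366 + 0.0000 = 0.9366.

Power ≈ 0.937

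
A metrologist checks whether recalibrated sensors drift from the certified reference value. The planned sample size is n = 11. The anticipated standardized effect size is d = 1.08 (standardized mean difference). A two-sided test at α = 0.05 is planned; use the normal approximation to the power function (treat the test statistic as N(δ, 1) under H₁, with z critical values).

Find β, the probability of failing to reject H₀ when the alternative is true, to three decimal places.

Noncentrality parameter: δ = d·√n = 1.08 × √11 = 3.5820
Two-sided α = 0.05 → critical value z_{0.025} = 1.960.
Power = Φ(δ − 1.960) + Φ(−δ − 1.960) = Φ(1.622) + Φ(-5.542) = 0.9476 + 0.0000 = 0.9476.
Type II error: β = 1 − power = 1 − 0.9476 = 0.0524.

β ≈ 0.052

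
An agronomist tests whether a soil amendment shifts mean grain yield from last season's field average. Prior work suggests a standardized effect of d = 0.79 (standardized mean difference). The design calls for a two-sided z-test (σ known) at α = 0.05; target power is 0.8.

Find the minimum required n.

Set Φ(δ − 1.960) = 0.8; then δ − 1.960 = Φ⁻¹(0.8) = 0.842, giving δ = 2.802.
(Ignoring the negligible lower-tail rejection probability gives the usual closed-form inversion.)
δ = d·√n ⇒ n = (δ/d)² = (2.802 / 0.79)² = 12.58.
Rounding up, n = 13.

n = 13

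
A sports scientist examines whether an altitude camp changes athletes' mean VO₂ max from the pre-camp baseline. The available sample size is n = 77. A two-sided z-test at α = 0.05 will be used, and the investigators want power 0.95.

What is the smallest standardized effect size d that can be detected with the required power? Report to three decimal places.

d ≈ 0.411

Required noncentrality: δ = z_{0.025} + z_{0.05} = 1.960 + 1.645 = 3.605.
(The second rejection-region term Φ(−δ − z_{α/2}) is negligible and dropped.)
δ = d·√n ⇒ d = δ/√n = 3.605/√77 = 0.4108.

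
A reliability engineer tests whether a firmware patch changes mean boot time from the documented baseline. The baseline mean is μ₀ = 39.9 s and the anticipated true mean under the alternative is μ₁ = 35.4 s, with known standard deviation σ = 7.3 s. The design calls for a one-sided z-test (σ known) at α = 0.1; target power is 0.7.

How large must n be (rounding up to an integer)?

n = 9

Standardized effect: d = |μ₁ − μ₀| / σ = |35.4 − 39.9| / 7.3 = 0.6164
Set Φ(δ − 1.282) = 0.7; then δ − 1.282 = Φ⁻¹(0.7) = 0.524, giving δ = 1.806.
δ = d·√n ⇒ n = (δ/d)² = (1.806 / 0.6164)² = 8.58.
Round up to the next whole unit.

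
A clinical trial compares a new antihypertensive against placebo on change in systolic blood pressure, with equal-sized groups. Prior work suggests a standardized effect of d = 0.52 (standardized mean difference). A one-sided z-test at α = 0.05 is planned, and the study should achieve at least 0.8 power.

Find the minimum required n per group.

n = 46 per group

Set Φ(δ − 1.645) = 0.8; then δ − 1.645 = Φ⁻¹(0.8) = 0.842, giving δ = 2.486.
δ = d·√(n/2) ⇒ n = 2(δ/d)² = 2 × (2.486 / 0.52)² = 45.73.
Round up to the next whole unit.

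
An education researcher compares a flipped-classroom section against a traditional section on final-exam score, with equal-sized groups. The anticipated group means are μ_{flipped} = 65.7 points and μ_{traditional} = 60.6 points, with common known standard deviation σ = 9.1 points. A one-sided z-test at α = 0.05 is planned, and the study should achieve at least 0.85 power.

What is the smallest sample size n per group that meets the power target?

n = 46 per group

Standardized effect: d = |μ_{flipped} − μ_{traditional}| / σ = |65.7 − 60.6| / 9.1 = 0.5604
For power 0.85 need Φ(δ − z_{0.05}) = 0.85, so δ = z_{0.05} + z_{0.15} = 1.645 + 1.036 = 2.681.
δ = d·√(n/2) ⇒ n = 2(δ/d)² = 2 × (2.681 / 0.5604)² = 45.78.
Rounding up, n = 46 per group.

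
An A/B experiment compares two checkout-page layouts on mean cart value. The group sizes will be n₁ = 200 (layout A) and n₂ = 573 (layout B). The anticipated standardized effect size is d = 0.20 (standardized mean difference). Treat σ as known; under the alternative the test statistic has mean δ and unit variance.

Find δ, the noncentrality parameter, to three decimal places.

The noncentrality parameter scales effect size by the design's sample-size factor: δ = d / √(1/n₁ + 1/n₂) = 0.20 / √(1/200 + 1/573) = 2.4352

δ ≈ 2.435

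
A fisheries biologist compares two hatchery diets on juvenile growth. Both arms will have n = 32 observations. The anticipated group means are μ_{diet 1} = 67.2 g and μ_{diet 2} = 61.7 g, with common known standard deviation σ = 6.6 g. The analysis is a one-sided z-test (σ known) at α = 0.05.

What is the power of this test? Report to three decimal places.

Power ≈ 0.954

Standardized effect: d = |μ_{diet 1} − μ_{diet 2}| / σ = |67.2 − 61.7| / 6.6 = 0.8333
Noncentrality parameter: λ = d·√(n/2) = 0.8333 × √(32/2) = 3.3333
Critical value for a one-sided test at α = 0.05: z_α = 1.645.
Power = P(Z > 1.645 − λ) = Φ(1.688) = 0.9543.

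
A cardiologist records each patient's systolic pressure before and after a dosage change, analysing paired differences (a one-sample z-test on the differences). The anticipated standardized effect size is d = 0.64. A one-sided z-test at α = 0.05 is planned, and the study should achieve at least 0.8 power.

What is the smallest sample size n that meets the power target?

n = 16

Set Φ(δ − 1.645) = 0.8; then δ − 1.645 = Φ⁻¹(0.8) = 0.842, giving δ = 2.486.
δ = d·√n ⇒ n = (δ/d)² = (2.486 / 0.64)² = 15.09.
Rounding up, n = 16.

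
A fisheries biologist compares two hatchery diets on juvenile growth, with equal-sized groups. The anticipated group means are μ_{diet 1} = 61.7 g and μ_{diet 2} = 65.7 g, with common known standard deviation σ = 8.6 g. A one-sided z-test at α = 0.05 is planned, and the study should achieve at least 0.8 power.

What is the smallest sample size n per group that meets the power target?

Standardized effect: d = |μ_{diet 1} − μ_{diet 2}| / σ = |61.7 − 65.7| / 8.6 = 0.4651
For power 0.8 need Φ(δ − z_{0.05}) = 0.8, so δ = z_{0.05} + z_{0.20} = 1.645 + 0.842 = 2.486.
δ = d·√(n/2) ⇒ n = 2(δ/d)² = 2 × (2.486 / 0.4651)² = 57.16.
Rounding up, n = 58 per group.

n = 58 per group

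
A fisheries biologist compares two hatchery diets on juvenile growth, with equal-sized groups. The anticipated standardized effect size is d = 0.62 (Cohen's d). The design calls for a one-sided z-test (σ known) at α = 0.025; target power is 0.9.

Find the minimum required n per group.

n = 55 per group

Set Φ(δ − 1.960) = 0.9; then δ − 1.960 = Φ⁻¹(0.9) = 1.282, giving δ = 3.242.
δ = d·√(n/2) ⇒ n = 2(δ/d)² = 2 × (3.242 / 0.62)² = 54.67.
Rounding up, n = 55 per group.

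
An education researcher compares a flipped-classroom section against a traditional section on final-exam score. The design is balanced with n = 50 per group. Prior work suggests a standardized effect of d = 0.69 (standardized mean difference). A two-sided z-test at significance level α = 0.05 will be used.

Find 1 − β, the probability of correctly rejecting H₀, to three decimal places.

Power ≈ 0.932

Noncentrality parameter: δ = d·√(n/2) = 0.69 × √(50/2) = 3.4500
Critical value for a two-sided test at α = 0.05: z_{α/2} = 1.960.
Power = Φ(δ − 1.960) + Φ(−δ − 1.960) = Φ(1.490) + Φ(-5.410) = 0.9319 + 0.0000 = 0.9319.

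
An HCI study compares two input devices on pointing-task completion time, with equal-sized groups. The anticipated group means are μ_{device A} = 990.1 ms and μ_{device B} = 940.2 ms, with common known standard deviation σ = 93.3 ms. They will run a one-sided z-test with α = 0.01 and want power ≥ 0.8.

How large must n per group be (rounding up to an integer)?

Standardized effect: d = |μ_{device A} − μ_{device B}| / σ = |990.1 − 940.2| / 93.3 = 0.5348
For power 0.8 need Φ(δ − z_{0.01}) = 0.8, so δ = z_{0.01} + z_{0.20} = 2.326 + 0.842 = 3.168.
δ = d·√(n/2) ⇒ n = 2(δ/d)² = 2 × (3.168 / 0.5348)² = 70.17.
Rounding up, n = 71 per group.

n = 71 per group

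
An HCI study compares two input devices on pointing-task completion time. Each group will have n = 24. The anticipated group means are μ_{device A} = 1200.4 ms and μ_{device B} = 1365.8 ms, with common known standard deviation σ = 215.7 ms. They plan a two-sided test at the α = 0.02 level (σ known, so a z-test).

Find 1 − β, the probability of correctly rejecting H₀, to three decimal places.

Power ≈ 0.629

Standardized effect: d = |μ_{device A} − μ_{device B}| / σ = |1200.4 − 1365.8| / 215.7 = 0.7668
Noncentrality parameter: δ = d·√(n/2) = 0.7668 × √(24/2) = 2.6563
Critical value for a two-sided test at α = 0.02: z_{α/2} = 2.326.
Power = Φ(δ − 2.326) + Φ(−δ − 2.326) = Φ(0.330) + Φ(-4.983) = 0.6293 + 0.0000 = 0.6293.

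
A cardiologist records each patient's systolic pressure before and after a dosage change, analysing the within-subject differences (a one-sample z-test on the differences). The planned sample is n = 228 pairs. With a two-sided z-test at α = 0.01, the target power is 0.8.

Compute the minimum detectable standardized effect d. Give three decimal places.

Required noncentrality: δ = z_{0.005} + z_{0.20} = 2.576 + 0.842 = 3.417.
(The second rejection-region term Φ(−δ − z_{α/2}) is negligible and dropped.)
δ = d·√n ⇒ d = δ/√n = 3.417/√228 = 0.2263.

d ≈ 0.226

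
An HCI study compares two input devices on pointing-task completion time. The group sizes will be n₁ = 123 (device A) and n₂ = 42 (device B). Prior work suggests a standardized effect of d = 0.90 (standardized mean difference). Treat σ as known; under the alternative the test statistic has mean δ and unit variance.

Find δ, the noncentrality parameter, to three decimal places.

δ ≈ 5.036

δ = d / √(1/n₁ + 1/n₂) = 0.90 / √(1/123 + 1/42) = 5.0359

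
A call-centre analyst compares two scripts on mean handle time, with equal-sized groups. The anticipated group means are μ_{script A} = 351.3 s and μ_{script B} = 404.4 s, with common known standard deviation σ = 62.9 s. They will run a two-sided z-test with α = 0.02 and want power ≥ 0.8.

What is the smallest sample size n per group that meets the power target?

Standardized effect: d = |μ_{script A} − μ_{script B}| / σ = |351.3 − 404.4| / 62.9 = 0.8442
For power 0.8 need Φ(δ − z_{0.01}) = 0.8, so δ = z_{0.01} + z_{0.20} = 2.326 + 0.842 = 3.168.
(Ignoring the negligible lower-tail rejection probability gives the usual closed-form inversion.)
δ = d·√(n/2) ⇒ n = 2(δ/d)² = 2 × (3.168 / 0.8442)² = 28.16.
Rounding up, n = 29 per group.

n = 29 per group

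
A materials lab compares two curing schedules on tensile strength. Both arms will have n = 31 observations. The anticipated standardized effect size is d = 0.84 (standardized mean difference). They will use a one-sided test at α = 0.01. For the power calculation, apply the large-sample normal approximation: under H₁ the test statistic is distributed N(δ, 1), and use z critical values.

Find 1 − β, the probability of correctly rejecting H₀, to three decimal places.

Noncentrality parameter: δ = d·√(n/2) = 0.84 × √(31/2) = 3.3071
One-sided α = 0.01 → critical value z_{0.01} = 2.326.
Power = P(Z > 2.326 − δ) = Φ(0.981) = 0.8366.

Power ≈ 0.837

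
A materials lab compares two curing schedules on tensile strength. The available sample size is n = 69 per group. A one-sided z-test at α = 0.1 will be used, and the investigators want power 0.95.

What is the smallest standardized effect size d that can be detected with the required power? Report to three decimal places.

Required noncentrality: δ = z_{0.1} + z_{0.05} = 1.282 + 1.645 = 2.926.
δ = d·√(n/2) ⇒ d = δ/√(n/2) = 2.926/√(69/2) = 0.4982.

d ≈ 0.498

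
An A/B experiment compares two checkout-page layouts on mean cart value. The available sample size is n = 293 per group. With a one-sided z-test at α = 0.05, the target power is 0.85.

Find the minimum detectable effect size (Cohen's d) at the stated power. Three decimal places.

d ≈ 0.222

Required noncentrality: δ = z_{0.05} + z_{0.15} = 1.645 + 1.036 = 2.681.
δ = d·√(n/2) ⇒ d = δ/√(n/2) = 2.681/√(293/2) = 0.2215.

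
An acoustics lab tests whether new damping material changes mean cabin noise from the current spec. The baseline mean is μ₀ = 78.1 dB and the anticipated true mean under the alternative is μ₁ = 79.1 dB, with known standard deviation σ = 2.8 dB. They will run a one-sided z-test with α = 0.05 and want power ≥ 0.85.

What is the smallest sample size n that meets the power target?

Standardized effect: d = |μ₁ − μ₀| / σ = |79.1 − 78.1| / 2.8 = 0.3571
For power 0.85 need Φ(δ − z_{0.05}) = 0.85, so δ = z_{0.05} + z_{0.15} = 1.645 + 1.036 = 2.681.
δ = d·√n ⇒ n = (δ/d)² = (2.681 / 0.3571)² = 56.36.
Round up to the next whole unit.

n = 57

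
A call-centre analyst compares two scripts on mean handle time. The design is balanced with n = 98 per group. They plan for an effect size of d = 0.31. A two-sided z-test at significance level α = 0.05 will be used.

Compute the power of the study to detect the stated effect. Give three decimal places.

Noncentrality parameter: δ = d·√(n/2) = 0.31 × √(98/2) = 2.1700
Critical value for a two-sided test at α = 0.05: z_{α/2} = 1.960.
Power = Φ(δ − 1.960) + Φ(−δ − 1.960) = Φ(0.210) + Φ(-4.130) = 0.5832 + 0.0000 = 0.5832.

Power ≈ 0.583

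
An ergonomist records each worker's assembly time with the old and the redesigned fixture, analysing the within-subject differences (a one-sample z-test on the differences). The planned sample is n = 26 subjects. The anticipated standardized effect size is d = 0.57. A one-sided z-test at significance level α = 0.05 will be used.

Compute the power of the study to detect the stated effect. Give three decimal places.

Power ≈ 0.896

Noncentrality parameter: δ = d·√n = 0.57 × √26 = 2.9064
One-sided α = 0.05 → critical value z_{0.05} = 1.645.
Power = P(Z > 1.645 − δ) = Φ(1.262) = 0.8965.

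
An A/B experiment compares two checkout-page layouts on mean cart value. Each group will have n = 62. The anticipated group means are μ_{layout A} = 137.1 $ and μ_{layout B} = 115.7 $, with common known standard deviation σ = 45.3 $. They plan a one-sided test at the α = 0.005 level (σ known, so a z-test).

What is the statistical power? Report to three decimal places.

Standardized effect: d = |μ_{layout A} − μ_{layout B}| / σ = |137.1 − 115.7| / 45.3 = 0.4724
Noncentrality parameter: δ = d·√(n/2) = 0.4724 × √(62/2) = 2.6302
Critical value for a one-sided test at α = 0.005: z_α = 2.576.
Power = Φ(δ − 2.576) = Φ(0.054) = 0.5217.

Power ≈ 0.522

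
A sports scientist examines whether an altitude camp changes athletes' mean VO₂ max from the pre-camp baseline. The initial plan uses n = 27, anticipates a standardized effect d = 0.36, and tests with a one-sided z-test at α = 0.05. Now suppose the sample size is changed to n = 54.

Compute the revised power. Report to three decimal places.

Power ≈ 0.841

With n = 54: δ = d·√n = 0.36 × √54 = 2.6454. Critical value z_{0.05} = 1.645.
Revised power = Φ(δ − 1.645) = Φ(1.001) = 0.8415.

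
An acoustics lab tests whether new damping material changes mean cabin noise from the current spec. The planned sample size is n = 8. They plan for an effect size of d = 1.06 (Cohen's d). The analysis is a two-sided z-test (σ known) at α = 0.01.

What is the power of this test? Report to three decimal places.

Noncentrality parameter: δ = d·√n = 1.06 × √8 = 2.9981
Critical value for a two-sided test at α = 0.01: z_{α/2} = 2.576.
Power = Φ(δ − 2.576) + Φ(−δ − 2.576) = Φ(0.422) + Φ(-5.574) = 0.6636 + 0.0000 = 0.6636.

Power ≈ 0.664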